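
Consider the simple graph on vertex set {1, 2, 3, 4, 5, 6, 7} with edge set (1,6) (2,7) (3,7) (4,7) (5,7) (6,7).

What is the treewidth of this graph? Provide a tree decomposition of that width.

Treewidth 1.
Bags: B1 = {5, 7}  B2 = {6, 7}  B3 = {2, 7}  B4 = {3, 7}  B5 = {4, 7}  B6 = {1, 6}
Tree: B1–B2, B1–B3, B1–B4, B4–B5, B2–B6

The largest bag has 2 vertices, giving width 1; this decomposition certifies tw(G) ≤ 1. G has an edge, so its treewidth is at least 1. Therefore the treewidth is 1.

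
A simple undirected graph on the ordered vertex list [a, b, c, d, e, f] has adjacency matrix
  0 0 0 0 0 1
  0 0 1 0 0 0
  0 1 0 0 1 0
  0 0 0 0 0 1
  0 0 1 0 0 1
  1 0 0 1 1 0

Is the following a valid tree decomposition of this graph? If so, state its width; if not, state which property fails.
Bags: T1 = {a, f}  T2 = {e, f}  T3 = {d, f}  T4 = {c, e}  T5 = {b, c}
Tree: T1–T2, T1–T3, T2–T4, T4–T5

Yes; width 1.

Checking the three conditions: (i) the bags cover all of {a, b, c, d, e, f}; (ii) for each edge, some bag contains both endpoints; (iii) the bags containing any fixed vertex form a subtree. All hold, so the decomposition is valid with width 2 − 1 = 1.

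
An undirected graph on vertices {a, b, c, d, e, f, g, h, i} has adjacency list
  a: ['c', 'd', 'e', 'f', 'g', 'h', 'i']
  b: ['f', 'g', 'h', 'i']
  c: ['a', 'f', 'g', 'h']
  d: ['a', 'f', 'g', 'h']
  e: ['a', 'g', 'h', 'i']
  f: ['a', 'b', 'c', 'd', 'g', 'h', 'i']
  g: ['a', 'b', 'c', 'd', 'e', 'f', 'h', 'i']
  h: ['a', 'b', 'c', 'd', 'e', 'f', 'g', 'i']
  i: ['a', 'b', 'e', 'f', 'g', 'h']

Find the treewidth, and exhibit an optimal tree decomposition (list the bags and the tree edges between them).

Treewidth 4.
One such decomposition:
Bags: B1 = {a, f, g, h, i}  B2 = {a, d, f, g, h}  B3 = {a, e, g, h, i}  B4 = {b, f, g, h, i}  B5 = {a, c, f, g, h}
Tree: B1–B2, B1–B3, B1–B4, B2–B5

Each bag holds 5 vertices, so the decomposition has width 4, which upper-bounds the treewidth. For the lower bound, the 5 vertices {a, e, g, h, i} are pairwise adjacent, and any tree decomposition puts a clique entirely inside one bag — forcing width ≥ 4. Hence tw(G) = 4 exactly.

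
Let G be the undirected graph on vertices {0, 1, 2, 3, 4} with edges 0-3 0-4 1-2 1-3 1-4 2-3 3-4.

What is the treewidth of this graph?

A width-2 tree decomposition is:
Bags: B1 = {0, 3, 4}  B2 = {1, 3, 4}  B3 = {1, 2, 3}
Tree: B1–B2, B2–B3
Each bag holds 3 vertices, so the decomposition has width 2, which upper-bounds the treewidth. For the lower bound, the 3 vertices {0, 3, 4} are pairwise adjacent, and any tree decomposition puts a clique entirely inside one bag — forcing width ≥ 2. Therefore the treewidth is 2.

2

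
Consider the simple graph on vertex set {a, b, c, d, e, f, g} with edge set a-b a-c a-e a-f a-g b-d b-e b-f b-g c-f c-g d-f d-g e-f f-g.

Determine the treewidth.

A width-3 tree decomposition is:
Bags: B1 = {a, b, f, g}  B2 = {a, c, f, g}  B3 = {b, d, f, g}  B4 = {a, b, e, f}
Tree: B1–B2, B1–B3, B1–B4
The largest bag has 4 vertices, giving width 3; this decomposition certifies tw(G) ≤ 3. On the other hand G contains the 4-clique {b, d, f, g}. A clique must lie in a single bag of any decomposition, so no decomposition can have width below 3. Combining the bounds, tw(G) = 3.

3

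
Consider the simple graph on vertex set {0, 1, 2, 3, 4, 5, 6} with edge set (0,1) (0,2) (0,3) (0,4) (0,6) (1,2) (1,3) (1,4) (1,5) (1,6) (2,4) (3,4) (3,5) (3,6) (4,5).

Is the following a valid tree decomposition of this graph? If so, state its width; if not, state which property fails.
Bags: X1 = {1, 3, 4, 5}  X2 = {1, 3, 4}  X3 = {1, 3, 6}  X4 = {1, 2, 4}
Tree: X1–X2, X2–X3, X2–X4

No — vertex 0 appears in no bag.

A tree decomposition must satisfy three properties: every vertex lies in some bag; for every edge, both endpoints lie together in some bag; and for every vertex, the bags containing it form a connected subtree. Here vertex 0 appears in no bag, so the decomposition is invalid.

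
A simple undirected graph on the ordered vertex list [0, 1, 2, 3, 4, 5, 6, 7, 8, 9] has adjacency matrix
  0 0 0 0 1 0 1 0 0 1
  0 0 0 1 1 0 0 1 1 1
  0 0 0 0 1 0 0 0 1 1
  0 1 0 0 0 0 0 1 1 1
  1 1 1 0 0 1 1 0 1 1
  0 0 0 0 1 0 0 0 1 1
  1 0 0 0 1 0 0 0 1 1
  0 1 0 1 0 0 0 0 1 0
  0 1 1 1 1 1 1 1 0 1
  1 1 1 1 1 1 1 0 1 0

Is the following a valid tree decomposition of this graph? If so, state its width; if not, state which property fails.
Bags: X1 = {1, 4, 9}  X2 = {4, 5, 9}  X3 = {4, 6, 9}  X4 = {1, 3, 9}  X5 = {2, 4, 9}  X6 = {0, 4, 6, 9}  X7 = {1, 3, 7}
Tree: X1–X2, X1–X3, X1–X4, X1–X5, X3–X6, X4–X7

A tree decomposition must satisfy three properties: every vertex lies in some bag; for every edge, both endpoints lie together in some bag; and for every vertex, the bags containing it form a connected subtree. Here vertex 8 appears in no bag, so the decomposition is invalid.

No — vertex 8 appears in no bag.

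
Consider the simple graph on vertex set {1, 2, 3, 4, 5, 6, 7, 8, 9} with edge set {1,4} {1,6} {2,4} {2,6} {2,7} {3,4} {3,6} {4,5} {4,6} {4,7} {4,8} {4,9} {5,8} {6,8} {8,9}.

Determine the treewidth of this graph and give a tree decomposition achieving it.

The largest bag has 3 vertices, giving width 2; this decomposition certifies tw(G) ≤ 2. For the lower bound, the 3 vertices {4, 8, 9} are pairwise adjacent, and any tree decomposition puts a clique entirely inside one bag — forcing width ≥ 2. Hence tw(G) = 2 exactly.

Treewidth 2.
Bags: B1 = {2, 4, 6}  B2 = {1, 4, 6}  B3 = {4, 6, 8}  B4 = {4, 8, 9}  B5 = {2, 4, 7}  B6 = {3, 4, 6}  B7 = {4, 5, 8}
Tree: B1–B2, B1–B3, B3–B4, B1–B5, B1–B6, B3–B7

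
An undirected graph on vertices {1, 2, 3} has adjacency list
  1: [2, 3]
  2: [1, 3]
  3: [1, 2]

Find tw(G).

A width-2 tree decomposition is:
Bags: B1 = {1, 2, 3}
Tree: (single bag)
With just one bag of size 3, the width is 3 − 1 = 2, so tw(G) ≤ 2. On the other hand G contains the 3-clique {1, 2, 3}. A clique must lie in a single bag of any decomposition, so no decomposition can have width below 2. Hence tw(G) = 2 exactly.

2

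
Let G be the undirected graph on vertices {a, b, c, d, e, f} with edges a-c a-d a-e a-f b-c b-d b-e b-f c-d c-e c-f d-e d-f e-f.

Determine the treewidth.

4

A width-4 tree decomposition is:
Bags: B1 = {b, c, d, e, f}  B2 = {a, c, d, e, f}
Tree: B1–B2
Every bag has size at most 5, so the width is 5 − 1 = 4 and tw(G) ≤ 4. On the other hand G contains the 5-clique {a, c, d, e, f}. A clique must lie in a single bag of any decomposition, so no decomposition can have width below 4. Therefore the treewidth is 4.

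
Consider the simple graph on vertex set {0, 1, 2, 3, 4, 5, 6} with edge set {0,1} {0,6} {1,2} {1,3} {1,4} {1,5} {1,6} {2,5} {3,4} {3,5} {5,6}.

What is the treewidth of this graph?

A width-2 tree decomposition is:
Bags: B1 = {1, 5, 6}  B2 = {1, 3, 5}  B3 = {1, 2, 5}  B4 = {0, 1, 6}  B5 = {1, 3, 4}
Tree: B1–B2, B2–B3, B1–B4, B2–B5
The largest bag has 3 vertices, giving width 2; this decomposition certifies tw(G) ≤ 2. For the lower bound, the 3 vertices {0, 1, 6} are pairwise adjacent, and any tree decomposition puts a clique entirely inside one bag — forcing width ≥ 2. Therefore the treewidth is 2.

2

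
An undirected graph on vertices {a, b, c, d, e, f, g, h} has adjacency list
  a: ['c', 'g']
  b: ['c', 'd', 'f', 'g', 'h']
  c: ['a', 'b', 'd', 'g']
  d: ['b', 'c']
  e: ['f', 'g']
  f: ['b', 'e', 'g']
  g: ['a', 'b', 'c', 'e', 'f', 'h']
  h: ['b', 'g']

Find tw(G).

2

A width-2 tree decomposition is:
Bags: B1 = {a, c, g}  B2 = {b, c, g}  B3 = {b, f, g}  B4 = {b, g, h}  B5 = {e, f, g}  B6 = {b, c, d}
Tree: B1–B2, B2–B3, B3–B4, B3–B5, B2–B6
Each bag holds 3 vertices, so the decomposition has width 2, which upper-bounds the treewidth. On the other hand G contains the 3-clique {b, c, d}. A clique must lie in a single bag of any decomposition, so no decomposition can have width below 2. The upper and lower bounds meet at 2, so that is the treewidth.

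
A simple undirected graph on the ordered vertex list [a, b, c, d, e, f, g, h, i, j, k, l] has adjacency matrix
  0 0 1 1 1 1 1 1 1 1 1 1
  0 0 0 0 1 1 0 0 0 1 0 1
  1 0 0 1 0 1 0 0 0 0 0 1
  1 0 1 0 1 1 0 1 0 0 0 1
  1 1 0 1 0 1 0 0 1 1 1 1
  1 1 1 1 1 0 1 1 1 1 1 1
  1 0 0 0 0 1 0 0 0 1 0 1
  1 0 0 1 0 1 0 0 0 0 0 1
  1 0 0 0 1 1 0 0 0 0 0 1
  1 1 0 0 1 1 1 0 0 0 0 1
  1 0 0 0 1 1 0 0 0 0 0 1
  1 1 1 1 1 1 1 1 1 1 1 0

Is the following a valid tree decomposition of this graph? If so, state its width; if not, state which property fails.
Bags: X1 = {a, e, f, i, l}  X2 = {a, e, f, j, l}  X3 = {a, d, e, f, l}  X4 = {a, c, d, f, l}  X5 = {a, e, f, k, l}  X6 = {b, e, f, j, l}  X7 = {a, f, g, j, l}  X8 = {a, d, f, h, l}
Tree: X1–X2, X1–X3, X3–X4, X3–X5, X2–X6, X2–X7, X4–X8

Checking the three conditions: (i) the bags cover all of {a, b, c, d, e, f, g, h, i, j, k, l}; (ii) for each edge, some bag contains both endpoints; (iii) the bags containing any fixed vertex form a subtree. All hold, so the decomposition is valid with width 5 − 1 = 4.

Yes; width 4.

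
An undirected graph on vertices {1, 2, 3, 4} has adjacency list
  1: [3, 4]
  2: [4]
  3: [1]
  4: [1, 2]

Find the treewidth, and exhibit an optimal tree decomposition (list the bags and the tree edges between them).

Treewidth 1.
One such decomposition:
Bags: B1 = {1, 3}  B2 = {1, 4}  B3 = {2, 4}
Tree: B1–B2, B2–B3

The largest bag has 2 vertices, giving width 1; this decomposition certifies tw(G) ≤ 1. Any graph with an edge has treewidth ≥ 1, and G has the edge 3–1. Hence tw(G) = 1 exactly.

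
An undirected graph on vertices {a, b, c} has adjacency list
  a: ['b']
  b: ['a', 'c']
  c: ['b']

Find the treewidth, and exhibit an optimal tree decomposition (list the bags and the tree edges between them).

Treewidth 1.
One optimal decomposition is:
Bags: B1 = {b, c}  B2 = {a, b}
Tree: B1–B2

Every bag has size at most 2, so the width is 2 − 1 = 1 and tw(G) ≤ 1. G has an edge, so its treewidth is at least 1. The upper and lower bounds meet at 1, so that is the treewidth.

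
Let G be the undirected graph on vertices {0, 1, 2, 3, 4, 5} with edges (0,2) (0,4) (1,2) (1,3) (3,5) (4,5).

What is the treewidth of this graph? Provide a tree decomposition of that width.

Treewidth 2.
One such decomposition:
Bags: B1 = {0, 4, 5}  B2 = {0, 3, 5}  B3 = {0, 1, 3}  B4 = {0, 1, 2}
Tree: B1–B2, B2–B3, B3–B4

Each bag holds 3 vertices, so the decomposition has width 2, which upper-bounds the treewidth. Since 0–4–5–3–1–2–0 is a cycle in G, G is not acyclic. Forests are exactly the graphs of treewidth ≤ 1, so tw(G) ≥ 2. Hence tw(G) = 2 exactly.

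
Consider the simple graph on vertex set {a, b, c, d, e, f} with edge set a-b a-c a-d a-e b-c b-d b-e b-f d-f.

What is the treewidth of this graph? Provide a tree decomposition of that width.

The largest bag has 3 vertices, giving width 2; this decomposition certifies tw(G) ≤ 2. On the other hand G contains the 3-clique {a, b, d}. A clique must lie in a single bag of any decomposition, so no decomposition can have width below 2. Combining the bounds, tw(G) = 2.

Treewidth 2.
One such decomposition:
Bags: B1 = {a, b, c}  B2 = {a, b, e}  B3 = {a, b, d}  B4 = {b, d, f}
Tree: B1–B2, B1–B3, B3–B4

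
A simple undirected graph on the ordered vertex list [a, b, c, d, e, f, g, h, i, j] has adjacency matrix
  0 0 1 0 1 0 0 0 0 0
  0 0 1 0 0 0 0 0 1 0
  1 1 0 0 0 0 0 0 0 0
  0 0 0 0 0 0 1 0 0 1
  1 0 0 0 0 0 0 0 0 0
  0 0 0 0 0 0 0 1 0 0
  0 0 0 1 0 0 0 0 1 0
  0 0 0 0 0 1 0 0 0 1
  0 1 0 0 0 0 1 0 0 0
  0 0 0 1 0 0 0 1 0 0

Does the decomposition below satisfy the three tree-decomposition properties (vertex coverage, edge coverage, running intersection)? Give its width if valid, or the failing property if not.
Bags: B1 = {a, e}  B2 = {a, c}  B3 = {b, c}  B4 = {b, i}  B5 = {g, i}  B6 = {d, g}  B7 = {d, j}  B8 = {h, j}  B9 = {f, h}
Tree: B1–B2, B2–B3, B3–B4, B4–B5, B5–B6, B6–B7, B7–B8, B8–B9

Yes; width 1.

Vertex coverage: the bags together contain {a, b, c, d, e, f, g, h, i, j}, the full vertex set. Edge coverage: each edge of G has both endpoints in at least one bag. Running intersection: for every vertex, the bags containing it form a connected subtree. All three properties hold, so this is a valid tree decomposition of width max|bag| − 1 = 1, and hence tw(G) ≤ 1.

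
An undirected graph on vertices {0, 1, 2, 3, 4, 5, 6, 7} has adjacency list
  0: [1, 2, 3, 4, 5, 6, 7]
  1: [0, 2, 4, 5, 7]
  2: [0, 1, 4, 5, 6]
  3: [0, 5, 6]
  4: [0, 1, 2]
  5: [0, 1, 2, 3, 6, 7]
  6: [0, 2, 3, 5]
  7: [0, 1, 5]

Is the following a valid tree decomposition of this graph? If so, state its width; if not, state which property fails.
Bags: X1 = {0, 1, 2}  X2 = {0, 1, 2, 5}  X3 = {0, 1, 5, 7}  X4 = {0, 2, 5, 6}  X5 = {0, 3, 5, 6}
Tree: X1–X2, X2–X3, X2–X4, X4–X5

No — vertex 4 appears in no bag.

A tree decomposition must satisfy three properties: every vertex lies in some bag; for every edge, both endpoints lie together in some bag; and for every vertex, the bags containing it form a connected subtree. Here vertex 4 appears in no bag, so the decomposition is invalid.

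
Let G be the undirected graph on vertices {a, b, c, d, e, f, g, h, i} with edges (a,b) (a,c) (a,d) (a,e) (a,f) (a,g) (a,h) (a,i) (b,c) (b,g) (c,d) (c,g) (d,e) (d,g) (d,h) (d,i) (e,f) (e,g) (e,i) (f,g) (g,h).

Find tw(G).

A width-3 tree decomposition is:
Bags: B1 = {a, c, d, g}  B2 = {a, d, e, g}  B3 = {a, b, c, g}  B4 = {a, d, g, h}  B5 = {a, e, f, g}  B6 = {a, d, e, i}
Tree: B1–B2, B1–B3, B2–B4, B2–B5, B2–B6
The largest bag has 4 vertices, giving width 3; this decomposition certifies tw(G) ≤ 3. On the other hand G contains the 4-clique {a, d, e, g}. A clique must lie in a single bag of any decomposition, so no decomposition can have width below 3. Therefore the treewidth is 3.

3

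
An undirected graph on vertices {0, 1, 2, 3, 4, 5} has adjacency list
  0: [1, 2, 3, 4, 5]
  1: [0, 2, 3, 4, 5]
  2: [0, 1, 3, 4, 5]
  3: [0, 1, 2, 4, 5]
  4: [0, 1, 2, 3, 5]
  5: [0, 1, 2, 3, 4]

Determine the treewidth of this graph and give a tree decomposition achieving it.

A single bag containing all 6 vertices is trivially a valid decomposition of width 5. On the other hand G contains the 6-clique {0, 1, 2, 3, 4, 5}. A clique must lie in a single bag of any decomposition, so no decomposition can have width below 5. Combining the bounds, tw(G) = 5.

Treewidth 5.
One such decomposition:
Bags: B1 = {0, 1, 2, 3, 4, 5}
Tree: (single bag)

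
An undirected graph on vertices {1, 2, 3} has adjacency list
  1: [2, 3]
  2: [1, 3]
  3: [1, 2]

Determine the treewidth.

A width-2 tree decomposition is:
Bags: B1 = {1, 2, 3}
Tree: (single bag)
With just one bag of size 3, the width is 3 − 1 = 2, so tw(G) ≤ 2. For the lower bound, the 3 vertices {1, 2, 3} are pairwise adjacent, and any tree decomposition puts a clique entirely inside one bag — forcing width ≥ 2. Hence tw(G) = 2 exactly.

2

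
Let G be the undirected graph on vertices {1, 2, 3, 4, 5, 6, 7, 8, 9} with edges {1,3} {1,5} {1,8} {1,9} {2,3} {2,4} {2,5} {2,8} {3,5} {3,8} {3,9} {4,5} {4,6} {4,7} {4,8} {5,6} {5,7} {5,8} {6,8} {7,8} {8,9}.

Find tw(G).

A width-3 tree decomposition is:
Bags: B1 = {4, 5, 7, 8}  B2 = {2, 4, 5, 8}  B3 = {2, 3, 5, 8}  B4 = {1, 3, 5, 8}  B5 = {4, 5, 6, 8}  B6 = {1, 3, 8, 9}
Tree: B1–B2, B2–B3, B3–B4, B1–B5, B4–B6
Each bag holds 4 vertices, so the decomposition has width 3, which upper-bounds the treewidth. For the lower bound, the 4 vertices {1, 3, 8, 9} are pairwise adjacent, and any tree decomposition puts a clique entirely inside one bag — forcing width ≥ 3. Therefore the treewidth is 3.

3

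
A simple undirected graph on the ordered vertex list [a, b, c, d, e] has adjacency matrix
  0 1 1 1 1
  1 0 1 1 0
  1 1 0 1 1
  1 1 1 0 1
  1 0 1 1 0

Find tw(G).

3

A width-3 tree decomposition is:
Bags: B1 = {a, b, c, d}  B2 = {a, c, d, e}
Tree: B1–B2
The largest bag has 4 vertices, giving width 3; this decomposition certifies tw(G) ≤ 3. On the other hand G contains the 4-clique {a, c, d, e}. A clique must lie in a single bag of any decomposition, so no decomposition can have width below 3. Combining the bounds, tw(G) = 3.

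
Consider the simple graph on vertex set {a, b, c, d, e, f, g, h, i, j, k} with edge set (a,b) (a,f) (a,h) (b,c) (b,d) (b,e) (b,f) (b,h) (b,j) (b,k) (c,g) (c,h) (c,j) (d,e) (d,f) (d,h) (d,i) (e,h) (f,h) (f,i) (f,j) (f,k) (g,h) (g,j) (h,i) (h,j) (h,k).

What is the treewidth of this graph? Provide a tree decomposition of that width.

Treewidth 3.
One optimal decomposition is:
Bags: B1 = {b, c, h, j}  B2 = {b, f, h, j}  B3 = {c, g, h, j}  B4 = {b, d, f, h}  B5 = {b, d, e, h}  B6 = {d, f, h, i}  B7 = {b, f, h, k}  B8 = {a, b, f, h}
Tree: B1–B2, B1–B3, B2–B4, B4–B5, B4–B6, B4–B7, B4–B8

Each bag holds 4 vertices, so the decomposition has width 3, which upper-bounds the treewidth. On the other hand G contains the 4-clique {c, g, h, j}. A clique must lie in a single bag of any decomposition, so no decomposition can have width below 3. Therefore the treewidth is 3.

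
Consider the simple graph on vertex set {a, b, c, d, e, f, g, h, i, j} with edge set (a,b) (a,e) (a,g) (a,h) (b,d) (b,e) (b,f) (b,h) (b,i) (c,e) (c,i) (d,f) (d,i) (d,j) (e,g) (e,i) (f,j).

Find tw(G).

2

A width-2 tree decomposition is:
Bags: B1 = {a, b, h}  B2 = {a, b, e}  B3 = {b, e, i}  B4 = {a, e, g}  B5 = {b, d, i}  B6 = {c, e, i}  B7 = {b, d, f}  B8 = {d, f, j}
Tree: B1–B2, B2–B3, B2–B4, B3–B5, B3–B6, B5–B7, B7–B8
The largest bag has 3 vertices, giving width 2; this decomposition certifies tw(G) ≤ 2. On the other hand G contains the 3-clique {a, e, g}. A clique must lie in a single bag of any decomposition, so no decomposition can have width below 2. The upper and lower bounds meet at 2, so that is the treewidth.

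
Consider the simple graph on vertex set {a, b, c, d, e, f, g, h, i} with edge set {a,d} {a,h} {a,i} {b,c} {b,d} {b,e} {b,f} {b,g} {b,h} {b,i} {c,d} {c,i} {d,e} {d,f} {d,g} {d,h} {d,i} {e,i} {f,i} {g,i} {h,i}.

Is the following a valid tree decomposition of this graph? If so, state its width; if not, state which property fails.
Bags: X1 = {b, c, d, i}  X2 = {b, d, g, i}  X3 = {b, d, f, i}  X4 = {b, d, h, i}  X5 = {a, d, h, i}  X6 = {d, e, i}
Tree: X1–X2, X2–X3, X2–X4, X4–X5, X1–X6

A tree decomposition must satisfy three properties: every vertex lies in some bag; for every edge, both endpoints lie together in some bag; and for every vertex, the bags containing it form a connected subtree. Here edge (b,e) lies in no bag, so the decomposition is invalid.

No — edge (b,e) lies in no bag.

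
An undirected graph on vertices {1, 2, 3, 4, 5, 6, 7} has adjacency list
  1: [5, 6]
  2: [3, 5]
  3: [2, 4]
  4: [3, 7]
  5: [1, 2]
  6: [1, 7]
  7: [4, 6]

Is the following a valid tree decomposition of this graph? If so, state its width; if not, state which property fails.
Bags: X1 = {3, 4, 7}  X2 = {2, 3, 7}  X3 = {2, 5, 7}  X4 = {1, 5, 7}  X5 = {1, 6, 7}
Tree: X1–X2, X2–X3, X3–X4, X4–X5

Yes; width 2.

Vertex coverage: the bags together contain {1, 2, 3, 4, 5, 6, 7}, the full vertex set. Edge coverage: each edge of G has both endpoints in at least one bag. Running intersection: for every vertex, the bags containing it form a connected subtree. All three properties hold, so this is a valid tree decomposition of width max|bag| − 1 = 2, and hence tw(G) ≤ 2.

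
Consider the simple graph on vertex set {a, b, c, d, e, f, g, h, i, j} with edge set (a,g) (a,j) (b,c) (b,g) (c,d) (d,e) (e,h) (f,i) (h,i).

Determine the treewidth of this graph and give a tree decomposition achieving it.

Each bag holds 2 vertices, so the decomposition has width 1, which upper-bounds the treewidth. Since G has at least one edge (e.g. f–i), it is not an edgeless graph, so tw(G) ≥ 1. Therefore the treewidth is 1.

Treewidth 1.
One optimal decomposition is:
Bags: B1 = {f, i}  B2 = {h, i}  B3 = {e, h}  B4 = {d, e}  B5 = {c, d}  B6 = {b, c}  B7 = {b, g}  B8 = {a, g}  B9 = {a, j}
Tree: B1–B2, B2–B3, B3–B4, B4–B5, B5–B6, B6–B7, B7–B8, B8–B9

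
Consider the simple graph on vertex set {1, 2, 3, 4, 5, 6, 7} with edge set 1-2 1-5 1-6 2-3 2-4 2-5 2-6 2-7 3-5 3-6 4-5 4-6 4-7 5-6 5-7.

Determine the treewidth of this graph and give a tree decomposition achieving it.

Treewidth 3.
Bags: B1 = {2, 4, 5, 7}  B2 = {2, 4, 5, 6}  B3 = {2, 3, 5, 6}  B4 = {1, 2, 5, 6}
Tree: B1–B2, B2–B3, B3–B4

The largest bag has 4 vertices, giving width 3; this decomposition certifies tw(G) ≤ 3. Conversely, {1, 2, 5, 6} is a clique of size 4, and the vertices of any clique must share a bag in every tree decomposition; so some bag has ≥ 4 vertices and tw(G) ≥ 3. Hence tw(G) = 3 exactly.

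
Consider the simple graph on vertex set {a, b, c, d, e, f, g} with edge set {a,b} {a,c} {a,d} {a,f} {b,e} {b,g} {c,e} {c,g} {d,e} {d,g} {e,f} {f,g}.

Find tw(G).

3

A width-3 tree decomposition is:
Bags: B1 = {a, b, e, g}  B2 = {a, d, e, g}  B3 = {a, e, f, g}  B4 = {a, c, e, g}
Tree: B1–B2, B2–B3, B3–B4
The largest bag has 4 vertices, giving width 3; this decomposition certifies tw(G) ≤ 3. For the lower bound: the 4 vertex sets {b,e}, {a,d}, {g}, {f} are disjoint, each induces a connected subgraph, and every pair is joined by at least one edge of G. Contracting each set to a single vertex therefore yields K_{4} as a minor, and since treewidth is minor-monotone, tw(G) ≥ tw(K_{4}) = 3. Therefore the treewidth is 3.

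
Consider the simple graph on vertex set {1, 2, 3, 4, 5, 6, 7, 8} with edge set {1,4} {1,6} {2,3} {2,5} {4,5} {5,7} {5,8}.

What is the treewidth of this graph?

A width-1 tree decomposition is:
Bags: B1 = {4, 5}  B2 = {1, 4}  B3 = {2, 5}  B4 = {5, 8}  B5 = {2, 3}  B6 = {5, 7}  B7 = {1, 6}
Tree: B1–B2, B1–B3, B3–B4, B3–B5, B3–B6, B2–B7
The largest bag has 2 vertices, giving width 1; this decomposition certifies tw(G) ≤ 1. Any graph with an edge has treewidth ≥ 1, and G has the edge 4–5. Hence tw(G) = 1 exactly.

1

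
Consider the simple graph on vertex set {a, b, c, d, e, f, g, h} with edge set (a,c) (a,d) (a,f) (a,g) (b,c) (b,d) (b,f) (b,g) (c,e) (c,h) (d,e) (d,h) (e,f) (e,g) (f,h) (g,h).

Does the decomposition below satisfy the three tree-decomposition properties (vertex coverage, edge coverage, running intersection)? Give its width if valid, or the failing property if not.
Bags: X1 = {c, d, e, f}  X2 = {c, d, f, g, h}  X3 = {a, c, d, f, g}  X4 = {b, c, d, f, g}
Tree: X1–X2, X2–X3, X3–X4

No — edge (g,e) lies in no bag.

A tree decomposition must satisfy three properties: every vertex lies in some bag; for every edge, both endpoints lie together in some bag; and for every vertex, the bags containing it form a connected subtree. Here edge (g,e) lies in no bag, so the decomposition is invalid.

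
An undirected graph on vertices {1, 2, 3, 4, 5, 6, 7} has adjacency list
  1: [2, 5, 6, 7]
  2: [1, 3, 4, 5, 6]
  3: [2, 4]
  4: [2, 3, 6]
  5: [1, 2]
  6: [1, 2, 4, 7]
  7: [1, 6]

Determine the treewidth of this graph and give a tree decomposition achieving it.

Treewidth 2.
One such decomposition:
Bags: B1 = {2, 4, 6}  B2 = {1, 2, 6}  B3 = {1, 2, 5}  B4 = {2, 3, 4}  B5 = {1, 6, 7}
Tree: B1–B2, B2–B3, B1–B4, B2–B5

Every bag has size at most 3, so the width is 3 − 1 = 2 and tw(G) ≤ 2. On the other hand G contains the 3-clique {1, 2, 5}. A clique must lie in a single bag of any decomposition, so no decomposition can have width below 2. Combining the bounds, tw(G) = 2.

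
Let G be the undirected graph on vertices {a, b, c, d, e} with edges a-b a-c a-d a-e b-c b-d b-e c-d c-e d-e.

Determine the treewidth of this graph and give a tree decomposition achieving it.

Treewidth 4.
One such decomposition:
Bags: B1 = {a, b, c, d, e}
Tree: (single bag)

A single bag containing all 5 vertices is trivially a valid decomposition of width 4. For the lower bound, the 5 vertices {a, b, c, d, e} are pairwise adjacent, and any tree decomposition puts a clique entirely inside one bag — forcing width ≥ 4. Hence tw(G) = 4 exactly.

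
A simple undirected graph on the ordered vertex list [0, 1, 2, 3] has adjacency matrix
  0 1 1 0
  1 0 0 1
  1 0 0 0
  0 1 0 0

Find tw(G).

A width-1 tree decomposition is:
Bags: B1 = {0, 1}  B2 = {0, 2}  B3 = {1, 3}
Tree: B1–B2, B1–B3
The largest bag has 2 vertices, giving width 1; this decomposition certifies tw(G) ≤ 1. Any graph with an edge has treewidth ≥ 1, and G has the edge 1–0. Combining the bounds, tw(G) = 1.

1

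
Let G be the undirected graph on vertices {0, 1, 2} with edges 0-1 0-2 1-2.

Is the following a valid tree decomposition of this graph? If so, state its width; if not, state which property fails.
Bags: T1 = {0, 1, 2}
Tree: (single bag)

Checking the three conditions: (i) the bags cover all of {0, 1, 2}; (ii) for each edge, some bag contains both endpoints; (iii) the bags containing any fixed vertex form a subtree. All hold, so the decomposition is valid with width 3 − 1 = 2.

Yes; width 2.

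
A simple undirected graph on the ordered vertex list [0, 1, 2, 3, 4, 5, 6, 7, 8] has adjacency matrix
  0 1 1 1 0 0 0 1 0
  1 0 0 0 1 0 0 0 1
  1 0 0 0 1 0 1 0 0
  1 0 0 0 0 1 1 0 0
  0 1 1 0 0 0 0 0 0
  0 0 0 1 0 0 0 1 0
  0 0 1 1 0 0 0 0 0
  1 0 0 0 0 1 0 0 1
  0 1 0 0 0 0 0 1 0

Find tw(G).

3

A width-3 tree decomposition is:
Bags: B1 = {3, 5, 6, 7}  B2 = {0, 3, 6, 7}  B3 = {0, 2, 6, 7}  B4 = {0, 2, 7, 8}  B5 = {0, 1, 2, 8}  B6 = {1, 2, 4, 8}
Tree: B1–B2, B2–B3, B3–B4, B4–B5, B5–B6
Each bag holds 4 vertices, so the decomposition has width 3, which upper-bounds the treewidth. For the lower bound: the 4 vertex sets {3,5,6}, {7}, {0}, {1,2,4,8} are disjoint, each induces a connected subgraph, and every pair is joined by at least one edge of G. Contracting each set to a single vertex therefore yields K_{4} as a minor, and since treewidth is minor-monotone, tw(G) ≥ tw(K_{4}) = 3. Therefore the treewidth is 3.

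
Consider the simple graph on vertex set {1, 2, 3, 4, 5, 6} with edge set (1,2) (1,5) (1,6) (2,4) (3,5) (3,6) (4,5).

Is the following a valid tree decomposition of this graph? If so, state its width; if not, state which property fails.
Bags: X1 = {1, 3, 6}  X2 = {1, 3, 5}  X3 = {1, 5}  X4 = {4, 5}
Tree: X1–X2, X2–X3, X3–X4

A tree decomposition must satisfy three properties: every vertex lies in some bag; for every edge, both endpoints lie together in some bag; and for every vertex, the bags containing it form a connected subtree. Here vertex 2 appears in no bag, so the decomposition is invalid.

No — vertex 2 appears in no bag.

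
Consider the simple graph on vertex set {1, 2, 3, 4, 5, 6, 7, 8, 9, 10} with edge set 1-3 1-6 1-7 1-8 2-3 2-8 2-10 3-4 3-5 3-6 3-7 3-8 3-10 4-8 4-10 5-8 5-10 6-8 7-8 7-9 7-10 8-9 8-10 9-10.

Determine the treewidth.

3

A width-3 tree decomposition is:
Bags: B1 = {3, 4, 8, 10}  B2 = {3, 7, 8, 10}  B3 = {1, 3, 7, 8}  B4 = {7, 8, 9, 10}  B5 = {1, 3, 6, 8}  B6 = {3, 5, 8, 10}  B7 = {2, 3, 8, 10}
Tree: B1–B2, B2–B3, B2–B4, B3–B5, B2–B6, B6–B7
The largest bag has 4 vertices, giving width 3; this decomposition certifies tw(G) ≤ 3. Conversely, {7, 8, 9, 10} is a clique of size 4, and the vertices of any clique must share a bag in every tree decomposition; so some bag has ≥ 4 vertices and tw(G) ≥ 3. Hence tw(G) = 3 exactly.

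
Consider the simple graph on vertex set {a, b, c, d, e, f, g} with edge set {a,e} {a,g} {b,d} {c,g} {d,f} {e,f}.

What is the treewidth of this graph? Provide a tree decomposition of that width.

Treewidth 1.
One optimal decomposition is:
Bags: B1 = {c, g}  B2 = {a, g}  B3 = {a, e}  B4 = {e, f}  B5 = {d, f}  B6 = {b, d}
Tree: B1–B2, B2–B3, B3–B4, B4–B5, B5–B6

The largest bag has 2 vertices, giving width 1; this decomposition certifies tw(G) ≤ 1. Any graph with an edge has treewidth ≥ 1, and G has the edge c–g. Hence tw(G) = 1 exactly.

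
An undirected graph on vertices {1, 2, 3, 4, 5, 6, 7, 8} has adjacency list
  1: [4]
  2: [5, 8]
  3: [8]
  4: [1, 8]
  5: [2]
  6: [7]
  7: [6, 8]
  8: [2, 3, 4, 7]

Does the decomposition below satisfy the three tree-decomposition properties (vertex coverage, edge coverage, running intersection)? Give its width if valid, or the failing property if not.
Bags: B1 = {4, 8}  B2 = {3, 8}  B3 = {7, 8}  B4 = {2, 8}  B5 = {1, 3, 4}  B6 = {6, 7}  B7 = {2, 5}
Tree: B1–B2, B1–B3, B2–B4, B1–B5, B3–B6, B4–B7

A tree decomposition must satisfy three properties: every vertex lies in some bag; for every edge, both endpoints lie together in some bag; and for every vertex, the bags containing it form a connected subtree. Here bags containing vertex 3 are not connected in the tree, so the decomposition is invalid.

No — bags containing vertex 3 are not connected in the tree.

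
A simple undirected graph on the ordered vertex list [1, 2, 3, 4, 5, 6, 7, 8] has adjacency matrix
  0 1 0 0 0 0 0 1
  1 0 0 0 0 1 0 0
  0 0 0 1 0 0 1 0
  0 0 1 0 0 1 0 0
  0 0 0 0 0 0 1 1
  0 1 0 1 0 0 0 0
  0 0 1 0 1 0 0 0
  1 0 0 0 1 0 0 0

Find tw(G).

A width-2 tree decomposition is:
Bags: B1 = {3, 4, 6}  B2 = {2, 3, 6}  B3 = {1, 2, 3}  B4 = {1, 3, 8}  B5 = {3, 5, 8}  B6 = {3, 5, 7}
Tree: B1–B2, B2–B3, B3–B4, B4–B5, B5–B6
The largest bag has 3 vertices, giving width 2; this decomposition certifies tw(G) ≤ 2. The edges 3–4–6–2–1–8–5–7–3 form a cycle, so G is not a tree and its treewidth is at least 2. Therefore the treewidth is 2.

2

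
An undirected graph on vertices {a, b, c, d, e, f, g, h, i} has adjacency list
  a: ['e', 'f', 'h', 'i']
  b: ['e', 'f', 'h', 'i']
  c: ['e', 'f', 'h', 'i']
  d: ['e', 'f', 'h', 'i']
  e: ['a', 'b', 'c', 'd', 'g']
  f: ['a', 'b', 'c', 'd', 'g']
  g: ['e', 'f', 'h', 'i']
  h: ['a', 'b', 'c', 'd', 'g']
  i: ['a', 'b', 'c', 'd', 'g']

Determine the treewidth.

A width-4 tree decomposition is:
Bags: B1 = {a, e, f, h, i}  B2 = {e, f, g, h, i}  B3 = {b, e, f, h, i}  B4 = {d, e, f, h, i}  B5 = {c, e, f, h, i}
Tree: B1–B2, B2–B3, B3–B4, B4–B5
Each bag holds 5 vertices, so the decomposition has width 4, which upper-bounds the treewidth. For the lower bound: the 5 vertex sets {a,e}, {g,h}, {b,f}, {i}, {d} are disjoint, each induces a connected subgraph, and every pair is joined by at least one edge of G. Contracting each set to a single vertex therefore yields K_{5} as a minor, and since treewidth is minor-monotone, tw(G) ≥ tw(K_{5}) = 4. The upper and lower bounds meet at 4, so that is the treewidth.

4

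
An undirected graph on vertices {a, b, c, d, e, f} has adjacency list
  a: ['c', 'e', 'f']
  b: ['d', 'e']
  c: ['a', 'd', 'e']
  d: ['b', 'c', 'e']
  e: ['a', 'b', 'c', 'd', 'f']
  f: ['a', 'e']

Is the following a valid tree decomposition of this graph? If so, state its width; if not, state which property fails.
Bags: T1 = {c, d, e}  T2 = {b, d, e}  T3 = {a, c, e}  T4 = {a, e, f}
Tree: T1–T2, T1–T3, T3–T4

Vertex coverage: the bags together contain {a, b, c, d, e, f}, the full vertex set. Edge coverage: each edge of G has both endpoints in at least one bag. Running intersection: for every vertex, the bags containing it form a connected subtree. All three properties hold, so this is a valid tree decomposition of width max|bag| − 1 = 2, and hence tw(G) ≤ 2.

Yes; width 2.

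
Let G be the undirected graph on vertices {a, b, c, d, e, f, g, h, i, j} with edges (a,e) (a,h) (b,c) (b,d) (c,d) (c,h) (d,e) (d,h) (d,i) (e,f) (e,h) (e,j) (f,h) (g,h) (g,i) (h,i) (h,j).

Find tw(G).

2

A width-2 tree decomposition is:
Bags: B1 = {d, h, i}  B2 = {d, e, h}  B3 = {g, h, i}  B4 = {e, h, j}  B5 = {c, d, h}  B6 = {a, e, h}  B7 = {b, c, d}  B8 = {e, f, h}
Tree: B1–B2, B1–B3, B2–B4, B2–B5, B4–B6, B5–B7, B2–B8
Each bag holds 3 vertices, so the decomposition has width 2, which upper-bounds the treewidth. Conversely, {g, h, i} is a clique of size 3, and the vertices of any clique must share a bag in every tree decomposition; so some bag has ≥ 3 vertices and tw(G) ≥ 2. Therefore the treewidth is 2.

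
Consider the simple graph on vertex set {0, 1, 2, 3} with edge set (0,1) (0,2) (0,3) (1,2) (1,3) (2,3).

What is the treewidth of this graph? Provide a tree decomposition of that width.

A single bag containing all 4 vertices is trivially a valid decomposition of width 3. Conversely, {0, 1, 2, 3} is a clique of size 4, and the vertices of any clique must share a bag in every tree decomposition; so some bag has ≥ 4 vertices and tw(G) ≥ 3. Combining the bounds, tw(G) = 3.

Treewidth 3.
One optimal decomposition is:
Bags: B1 = {0, 1, 2, 3}
Tree: (single bag)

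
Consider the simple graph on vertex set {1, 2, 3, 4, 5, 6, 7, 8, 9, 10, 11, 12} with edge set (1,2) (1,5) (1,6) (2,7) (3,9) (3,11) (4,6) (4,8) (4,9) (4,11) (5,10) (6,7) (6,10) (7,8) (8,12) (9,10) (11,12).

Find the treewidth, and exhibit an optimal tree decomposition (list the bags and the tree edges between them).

Each bag holds 4 vertices, so the decomposition has width 3, which upper-bounds the treewidth. For the lower bound: the 4 vertex sets {1,2,5}, {7}, {6}, {4,8,9,10} are disjoint, each induces a connected subgraph, and every pair is joined by at least one edge of G. Contracting each set to a single vertex therefore yields K_{4} as a minor, and since treewidth is minor-monotone, tw(G) ≥ tw(K_{4}) = 3. The upper and lower bounds meet at 3, so that is the treewidth.

Treewidth 3.
One such decomposition:
Bags: B1 = {1, 2, 5, 7}  B2 = {1, 5, 6, 7}  B3 = {5, 6, 7, 10}  B4 = {6, 7, 8, 10}  B5 = {4, 6, 8, 10}  B6 = {4, 8, 9, 10}  B7 = {4, 8, 9, 12}  B8 = {4, 9, 11, 12}  B9 = {3, 9, 11, 12}
Tree: B1–B2, B2–B3, B3–B4, B4–B5, B5–B6, B6–B7, B7–B8, B8–B9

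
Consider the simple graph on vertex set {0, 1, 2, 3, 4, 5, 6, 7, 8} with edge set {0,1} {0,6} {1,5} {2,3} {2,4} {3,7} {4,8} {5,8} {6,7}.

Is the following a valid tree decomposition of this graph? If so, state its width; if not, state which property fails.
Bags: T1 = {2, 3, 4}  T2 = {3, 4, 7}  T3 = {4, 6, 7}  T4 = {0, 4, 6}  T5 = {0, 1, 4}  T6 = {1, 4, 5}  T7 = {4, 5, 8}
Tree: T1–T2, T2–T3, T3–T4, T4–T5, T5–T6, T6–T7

Yes; width 2.

Every vertex of G appears in some bag (union = {0, 1, 2, 3, 4, 5, 6, 7, 8}); every edge is covered by a bag; and for each vertex v the set of bags containing v is connected in the bag tree. The decomposition is therefore valid. The largest bag has 3 vertices, so the width is 2.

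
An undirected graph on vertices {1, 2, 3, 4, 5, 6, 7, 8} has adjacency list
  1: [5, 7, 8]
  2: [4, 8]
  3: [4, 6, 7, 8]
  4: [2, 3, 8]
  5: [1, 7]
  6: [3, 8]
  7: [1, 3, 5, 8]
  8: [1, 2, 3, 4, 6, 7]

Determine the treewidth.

2

A width-2 tree decomposition is:
Bags: B1 = {3, 4, 8}  B2 = {3, 6, 8}  B3 = {3, 7, 8}  B4 = {1, 7, 8}  B5 = {1, 5, 7}  B6 = {2, 4, 8}
Tree: B1–B2, B1–B3, B3–B4, B4–B5, B1–B6
The largest bag has 3 vertices, giving width 2; this decomposition certifies tw(G) ≤ 2. On the other hand G contains the 3-clique {1, 7, 8}. A clique must lie in a single bag of any decomposition, so no decomposition can have width below 2. The upper and lower bounds meet at 2, so that is the treewidth.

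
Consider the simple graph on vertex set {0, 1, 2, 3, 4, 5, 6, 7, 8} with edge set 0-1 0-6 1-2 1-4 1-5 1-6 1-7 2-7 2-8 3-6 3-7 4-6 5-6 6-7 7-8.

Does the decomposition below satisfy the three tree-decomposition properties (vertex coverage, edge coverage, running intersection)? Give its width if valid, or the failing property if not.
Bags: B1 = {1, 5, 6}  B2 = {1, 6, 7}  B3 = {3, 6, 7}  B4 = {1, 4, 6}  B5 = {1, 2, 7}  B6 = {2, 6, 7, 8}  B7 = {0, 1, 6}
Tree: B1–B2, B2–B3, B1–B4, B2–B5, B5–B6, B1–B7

No — bags containing vertex 6 are not connected in the tree.

A tree decomposition must satisfy three properties: every vertex lies in some bag; for every edge, both endpoints lie together in some bag; and for every vertex, the bags containing it form a connected subtree. Here bags containing vertex 6 are not connected in the tree, so the decomposition is invalid.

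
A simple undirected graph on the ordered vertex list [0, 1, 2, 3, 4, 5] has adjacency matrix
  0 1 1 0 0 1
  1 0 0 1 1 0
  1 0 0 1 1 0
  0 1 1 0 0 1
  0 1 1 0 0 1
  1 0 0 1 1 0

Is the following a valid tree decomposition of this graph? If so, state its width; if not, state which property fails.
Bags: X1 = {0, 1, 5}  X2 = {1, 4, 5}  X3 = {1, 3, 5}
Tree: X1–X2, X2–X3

No — vertex 2 appears in no bag.

A tree decomposition must satisfy three properties: every vertex lies in some bag; for every edge, both endpoints lie together in some bag; and for every vertex, the bags containing it form a connected subtree. Here vertex 2 appears in no bag, so the decomposition is invalid.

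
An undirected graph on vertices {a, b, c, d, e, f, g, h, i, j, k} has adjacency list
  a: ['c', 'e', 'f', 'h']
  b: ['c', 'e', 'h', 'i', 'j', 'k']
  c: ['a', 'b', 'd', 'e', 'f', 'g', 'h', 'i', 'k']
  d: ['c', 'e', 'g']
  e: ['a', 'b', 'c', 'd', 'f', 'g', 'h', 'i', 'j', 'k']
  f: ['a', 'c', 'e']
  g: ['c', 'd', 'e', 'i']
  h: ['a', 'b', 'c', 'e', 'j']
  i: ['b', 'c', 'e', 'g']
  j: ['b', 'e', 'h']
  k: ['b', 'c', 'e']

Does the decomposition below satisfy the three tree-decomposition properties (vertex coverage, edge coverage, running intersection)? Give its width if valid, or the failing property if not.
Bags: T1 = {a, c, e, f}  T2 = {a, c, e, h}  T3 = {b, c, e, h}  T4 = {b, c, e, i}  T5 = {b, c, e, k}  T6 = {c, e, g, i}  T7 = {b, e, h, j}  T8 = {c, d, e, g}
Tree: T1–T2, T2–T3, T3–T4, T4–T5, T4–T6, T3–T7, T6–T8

Vertex coverage: the bags together contain {a, b, c, d, e, f, g, h, i, j, k}, the full vertex set. Edge coverage: each edge of G has both endpoints in at least one bag. Running intersection: for every vertex, the bags containing it form a connected subtree. All three properties hold, so this is a valid tree decomposition of width max|bag| − 1 = 3, and hence tw(G) ≤ 3.

Yes; width 3.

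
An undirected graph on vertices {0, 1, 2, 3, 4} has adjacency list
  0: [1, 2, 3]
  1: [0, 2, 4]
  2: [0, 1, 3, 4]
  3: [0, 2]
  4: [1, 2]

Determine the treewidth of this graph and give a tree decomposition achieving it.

Treewidth 2.
One such decomposition:
Bags: B1 = {1, 2, 4}  B2 = {0, 1, 2}  B3 = {0, 2, 3}
Tree: B1–B2, B2–B3

The largest bag has 3 vertices, giving width 2; this decomposition certifies tw(G) ≤ 2. Conversely, {0, 1, 2} is a clique of size 3, and the vertices of any clique must share a bag in every tree decomposition; so some bag has ≥ 3 vertices and tw(G) ≥ 2. Therefore the treewidth is 2.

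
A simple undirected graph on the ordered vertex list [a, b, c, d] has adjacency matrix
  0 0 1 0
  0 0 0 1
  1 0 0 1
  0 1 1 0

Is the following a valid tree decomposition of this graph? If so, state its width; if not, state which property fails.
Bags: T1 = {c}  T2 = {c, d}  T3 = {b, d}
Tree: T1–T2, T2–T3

A tree decomposition must satisfy three properties: every vertex lies in some bag; for every edge, both endpoints lie together in some bag; and for every vertex, the bags containing it form a connected subtree. Here vertex a appears in no bag, so the decomposition is invalid.

No — vertex a appears in no bag.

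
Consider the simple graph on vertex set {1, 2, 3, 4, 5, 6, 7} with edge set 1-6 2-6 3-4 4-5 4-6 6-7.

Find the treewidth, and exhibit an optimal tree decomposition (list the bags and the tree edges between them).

Each bag holds 2 vertices, so the decomposition has width 1, which upper-bounds the treewidth. G has an edge, so its treewidth is at least 1. Combining the bounds, tw(G) = 1.

Treewidth 1.
One optimal decomposition is:
Bags: B1 = {4, 6}  B2 = {1, 6}  B3 = {2, 6}  B4 = {3, 4}  B5 = {4, 5}  B6 = {6, 7}
Tree: B1–B2, B1–B3, B1–B4, B4–B5, B1–B6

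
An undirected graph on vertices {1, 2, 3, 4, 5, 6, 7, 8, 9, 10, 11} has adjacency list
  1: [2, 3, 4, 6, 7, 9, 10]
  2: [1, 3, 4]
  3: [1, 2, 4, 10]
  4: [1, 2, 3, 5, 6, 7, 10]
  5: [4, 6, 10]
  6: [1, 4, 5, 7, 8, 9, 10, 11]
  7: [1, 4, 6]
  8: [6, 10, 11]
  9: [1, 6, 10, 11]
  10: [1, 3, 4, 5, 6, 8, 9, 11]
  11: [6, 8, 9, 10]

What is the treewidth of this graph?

3

A width-3 tree decomposition is:
Bags: B1 = {1, 6, 9, 10}  B2 = {6, 9, 10, 11}  B3 = {1, 4, 6, 10}  B4 = {1, 3, 4, 10}  B5 = {6, 8, 10, 11}  B6 = {4, 5, 6, 10}  B7 = {1, 2, 3, 4}  B8 = {1, 4, 6, 7}
Tree: B1–B2, B1–B3, B3–B4, B2–B5, B3–B6, B4–B7, B3–B8
The largest bag has 4 vertices, giving width 3; this decomposition certifies tw(G) ≤ 3. For the lower bound, the 4 vertices {1, 2, 3, 4} are pairwise adjacent, and any tree decomposition puts a clique entirely inside one bag — forcing width ≥ 3. Therefore the treewidth is 3.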